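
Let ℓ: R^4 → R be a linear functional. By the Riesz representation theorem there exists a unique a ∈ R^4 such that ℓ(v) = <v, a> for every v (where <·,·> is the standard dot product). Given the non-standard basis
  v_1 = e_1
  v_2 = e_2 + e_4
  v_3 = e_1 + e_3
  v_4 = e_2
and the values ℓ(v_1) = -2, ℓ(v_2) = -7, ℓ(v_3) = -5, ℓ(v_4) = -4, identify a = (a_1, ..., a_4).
a = (-2, -4, -3, -3)

Write a = (a_1, ..., a_4) in the standard basis. For each basis vector v_i, ℓ(v_i) = <v_i, a> is a linear equation in the a_j's. Collect the n equations into a matrix system V a = ℓ, where row i of V is v_i (expressed in the standard basis). Since V is invertible (lower-triangular with 1s on the diagonal, up to permutation), solve by back-substitution:
  V =
[[1, 0, 0, 0],
 [0, 1, 0, 1],
 [1, 0, 1, 0],
 [0, 1, 0, 0]]
  V a = (-2, -7, -5, -4)
Solving gives a = (-2, -4, -3, -3).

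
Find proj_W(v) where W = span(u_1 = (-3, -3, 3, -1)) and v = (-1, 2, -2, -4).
proj_W(v) = (15/28, 15/28, -15/28, 5/28)

Set up U = [u_1 | ... | u_1] ∈ R^(4×1). The projector onto W = col(U) is P = U (U^T U)^(-1) U^T.
Compute U^T U =
  [28],
and U^T v = (-5).
Solve U^T U · c = U^T v for the coefficients: c = (-5/28). The projection is proj_W(v) = U c.
Check: (v - proj_W(v)) · u_1 = 0  (should be 0).
Result: proj_W(v) = (15/28, 15/28, -15/28, 5/28).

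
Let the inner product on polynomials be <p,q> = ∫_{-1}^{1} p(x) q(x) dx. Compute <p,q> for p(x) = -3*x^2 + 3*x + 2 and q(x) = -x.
<p,q> = -2

Expand the product: p(x)·q(x) = 3*x^3 - 3*x^2 - 2*x.
∫_{-1}^{1} of each monomial x^k gives [2/(k+1) if k even, 0 if k odd]. Integrating term-by-term (or equivalently evaluating the antiderivative F(x) = 3*x^4/4 - x^3 - x^2 at the endpoints):
  F(1) − F(−1) = -5/4 − (3/4) = -2.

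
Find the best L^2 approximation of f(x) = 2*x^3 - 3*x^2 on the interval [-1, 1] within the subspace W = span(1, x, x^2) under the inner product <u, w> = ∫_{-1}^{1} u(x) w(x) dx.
g(x) = -3*x^2 + 6*x/5

The best approximation g ∈ W is the orthogonal projection of f onto W. Writing g = a_0 + a_1 x + a_2 x^2, the coefficients solve the normal equations G · a = b where
  G_{ij} = <φ_i, φ_j> and b_i = <f, φ_i>, with φ_0 = 1, φ_1 = x, φ_2 = x^2.
G =
  [2, 0, 2/3]
  [0, 2/3, 0]
  [2/3, 0, 2/5],
b = (-2, 4/5, -6/5).
Solving gives a_0 = 0, a_1 = 6/5, a_2 = -3, so
  g(x) = -3*x^2 + 6*x/5.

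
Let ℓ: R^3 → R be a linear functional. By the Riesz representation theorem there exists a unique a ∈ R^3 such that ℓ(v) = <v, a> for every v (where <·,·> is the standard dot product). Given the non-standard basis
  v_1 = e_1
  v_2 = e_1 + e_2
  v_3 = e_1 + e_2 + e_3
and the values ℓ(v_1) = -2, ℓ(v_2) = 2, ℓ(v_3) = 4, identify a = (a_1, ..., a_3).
a = (-2, 4, 2)

Write a = (a_1, ..., a_3) in the standard basis. For each basis vector v_i, ℓ(v_i) = <v_i, a> is a linear equation in the a_j's. Collect the n equations into a matrix system V a = ℓ, where row i of V is v_i (expressed in the standard basis). Since V is invertible (lower-triangular with 1s on the diagonal, up to permutation), solve by back-substitution:
  V =
[[1, 0, 0],
 [1, 1, 0],
 [1, 1, 1]]
  V a = (-2, 2, 4)
Solving gives a = (-2, 4, 2).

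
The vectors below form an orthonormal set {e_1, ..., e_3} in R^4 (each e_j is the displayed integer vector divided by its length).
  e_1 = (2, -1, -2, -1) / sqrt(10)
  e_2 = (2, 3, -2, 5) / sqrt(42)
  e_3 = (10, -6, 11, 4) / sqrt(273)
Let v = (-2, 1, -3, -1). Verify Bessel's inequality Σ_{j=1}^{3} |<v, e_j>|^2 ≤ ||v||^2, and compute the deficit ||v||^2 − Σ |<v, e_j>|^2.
Σ |<v, e_j>|^2 = 971/65; ||v||^2 = 15; deficit = 4/65

Write each e_j = u_j / sqrt(<u_j, u_j>) where u_j is the displayed integer vector. Then <v, e_j> = <v, u_j> / sqrt(<u_j, u_j>), so |<v, e_j>|^2 = <v, u_j>^2 / <u_j, u_j>.
Coefficients: <v, e_1> = 2/sqrt(10), <v, e_2> = 0/sqrt(42), <v, e_3> = -63/sqrt(273).
Square and sum: Σ |<v, e_j>|^2 = 971/65.
Compute ||v||^2 = v·v = 15.
Deficit = 15 − 971/65 = 4/65 ≥ 0, confirming Bessel's inequality. (The deficit equals ||v − Σ <v,e_j> e_j||^2, the squared distance from v to span{e_j}.)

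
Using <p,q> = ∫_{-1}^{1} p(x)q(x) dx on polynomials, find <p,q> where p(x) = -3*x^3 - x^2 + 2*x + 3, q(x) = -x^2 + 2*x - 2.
<p,q> = -12

Expand the product: p(x)·q(x) = 3*x^5 - 5*x^4 + 2*x^3 + 3*x^2 + 2*x - 6.
∫_{-1}^{1} of each monomial x^k gives [2/(k+1) if k even, 0 if k odd]. Integrating term-by-term (or equivalently evaluating the antiderivative F(x) = x^6/2 - x^5 + x^4/2 + x^3 + x^2 - 6*x at the endpoints):
  F(1) − F(−1) = -4 − (8) = -12.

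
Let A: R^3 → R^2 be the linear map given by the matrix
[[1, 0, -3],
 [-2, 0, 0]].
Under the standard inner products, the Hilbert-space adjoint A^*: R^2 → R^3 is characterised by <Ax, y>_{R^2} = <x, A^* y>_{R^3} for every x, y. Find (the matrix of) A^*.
A^* = A^T =
[[1, -2],
 [0, 0],
 [-3, 0]]

For real matrices with standard dot products, the defining identity <Ax, y> = <x, A^* y> gives (Ax)^T y = x^T (A^*) y, i.e. x^T A^T y = x^T (A^*) y. Since this holds for all x, y, we must have A^* = A^T. Therefore
A^* =
[[1, -2],
 [0, 0],
 [-3, 0]].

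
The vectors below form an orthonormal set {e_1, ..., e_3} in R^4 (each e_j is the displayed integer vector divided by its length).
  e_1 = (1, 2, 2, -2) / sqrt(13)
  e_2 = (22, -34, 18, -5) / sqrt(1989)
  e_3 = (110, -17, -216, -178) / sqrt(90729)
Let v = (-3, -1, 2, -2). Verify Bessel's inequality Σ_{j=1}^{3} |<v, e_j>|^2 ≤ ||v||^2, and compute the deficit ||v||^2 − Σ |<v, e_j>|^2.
Σ |<v, e_j>|^2 = 1458/593; ||v||^2 = 18; deficit = 9216/593

Write each e_j = u_j / sqrt(<u_j, u_j>) where u_j is the displayed integer vector. Then <v, e_j> = <v, u_j> / sqrt(<u_j, u_j>), so |<v, e_j>|^2 = <v, u_j>^2 / <u_j, u_j>.
Coefficients: <v, e_1> = 3/sqrt(13), <v, e_2> = 14/sqrt(1989), <v, e_3> = -389/sqrt(90729).
Square and sum: Σ |<v, e_j>|^2 = 1458/593.
Compute ||v||^2 = v·v = 18.
Deficit = 18 − 1458/593 = 9216/593 ≥ 0, confirming Bessel's inequality. (The deficit equals ||v − Σ <v,e_j> e_j||^2, the squared distance from v to span{e_j}.)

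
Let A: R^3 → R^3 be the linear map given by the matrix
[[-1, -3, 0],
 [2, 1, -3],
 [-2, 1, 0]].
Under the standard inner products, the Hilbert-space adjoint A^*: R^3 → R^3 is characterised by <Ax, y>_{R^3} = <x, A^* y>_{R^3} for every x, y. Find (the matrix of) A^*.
A^* = A^T =
[[-1, 2, -2],
 [-3, 1, 1],
 [0, -3, 0]]

For real matrices with standard dot products, the defining identity <Ax, y> = <x, A^* y> gives (Ax)^T y = x^T (A^*) y, i.e. x^T A^T y = x^T (A^*) y. Since this holds for all x, y, we must have A^* = A^T. Therefore
A^* =
[[-1, 2, -2],
 [-3, 1, 1],
 [0, -3, 0]].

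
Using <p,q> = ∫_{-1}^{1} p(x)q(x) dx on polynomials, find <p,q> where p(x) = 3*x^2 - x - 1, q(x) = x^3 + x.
<p,q> = -16/15

Expand the product: p(x)·q(x) = 3*x^5 - x^4 + 2*x^3 - x^2 - x.
∫_{-1}^{1} of each monomial x^k gives [2/(k+1) if k even, 0 if k odd]. Integrating term-by-term (or equivalently evaluating the antiderivative F(x) = x^6/2 - x^5/5 + x^4/2 - x^3/3 - x^2/2 at the endpoints):
  F(1) − F(−1) = -1/30 − (31/30) = -16/15.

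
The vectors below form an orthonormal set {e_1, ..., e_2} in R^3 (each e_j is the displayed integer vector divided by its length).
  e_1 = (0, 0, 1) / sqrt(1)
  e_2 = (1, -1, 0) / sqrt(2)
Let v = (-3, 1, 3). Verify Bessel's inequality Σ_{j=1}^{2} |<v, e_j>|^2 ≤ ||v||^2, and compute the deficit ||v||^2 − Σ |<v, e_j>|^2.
Σ |<v, e_j>|^2 = 17; ||v||^2 = 19; deficit = 2

Write each e_j = u_j / sqrt(<u_j, u_j>) where u_j is the displayed integer vector. Then <v, e_j> = <v, u_j> / sqrt(<u_j, u_j>), so |<v, e_j>|^2 = <v, u_j>^2 / <u_j, u_j>.
Coefficients: <v, e_1> = 3/sqrt(1), <v, e_2> = -4/sqrt(2).
Square and sum: Σ |<v, e_j>|^2 = 17.
Compute ||v||^2 = v·v = 19.
Deficit = 19 − 17 = 2 ≥ 0, confirming Bessel's inequality. (The deficit equals ||v − Σ <v,e_j> e_j||^2, the squared distance from v to span{e_j}.)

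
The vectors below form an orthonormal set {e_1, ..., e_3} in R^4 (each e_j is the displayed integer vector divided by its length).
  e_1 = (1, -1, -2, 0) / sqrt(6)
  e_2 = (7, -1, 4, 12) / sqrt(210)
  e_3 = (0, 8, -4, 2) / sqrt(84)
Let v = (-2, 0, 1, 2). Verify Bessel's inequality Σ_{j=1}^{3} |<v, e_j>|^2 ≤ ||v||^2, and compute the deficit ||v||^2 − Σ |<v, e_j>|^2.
Σ |<v, e_j>|^2 = 18/5; ||v||^2 = 9; deficit = 27/5

Write each e_j = u_j / sqrt(<u_j, u_j>) where u_j is the displayed integer vector. Then <v, e_j> = <v, u_j> / sqrt(<u_j, u_j>), so |<v, e_j>|^2 = <v, u_j>^2 / <u_j, u_j>.
Coefficients: <v, e_1> = -4/sqrt(6), <v, e_2> = 14/sqrt(210), <v, e_3> = 0/sqrt(84).
Square and sum: Σ |<v, e_j>|^2 = 18/5.
Compute ||v||^2 = v·v = 9.
Deficit = 9 − 18/5 = 27/5 ≥ 0, confirming Bessel's inequality. (The deficit equals ||v − Σ <v,e_j> e_j||^2, the squared distance from v to span{e_j}.)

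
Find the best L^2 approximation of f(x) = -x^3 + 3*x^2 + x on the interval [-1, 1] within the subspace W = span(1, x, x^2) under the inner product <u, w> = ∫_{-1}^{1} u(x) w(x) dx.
g(x) = 3*x^2 + 2*x/5

The best approximation g ∈ W is the orthogonal projection of f onto W. Writing g = a_0 + a_1 x + a_2 x^2, the coefficients solve the normal equations G · a = b where
  G_{ij} = <φ_i, φ_j> and b_i = <f, φ_i>, with φ_0 = 1, φ_1 = x, φ_2 = x^2.
G =
  [2, 0, 2/3]
  [0, 2/3, 0]
  [2/3, 0, 2/5],
b = (2, 4/15, 6/5).
Solving gives a_0 = 0, a_1 = 2/5, a_2 = 3, so
  g(x) = 3*x^2 + 2*x/5.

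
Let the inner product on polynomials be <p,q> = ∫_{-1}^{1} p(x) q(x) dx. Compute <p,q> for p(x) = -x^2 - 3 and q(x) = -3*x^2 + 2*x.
<p,q> = 36/5

Expand the product: p(x)·q(x) = 3*x^4 - 2*x^3 + 9*x^2 - 6*x.
∫_{-1}^{1} of each monomial x^k gives [2/(k+1) if k even, 0 if k odd]. Integrating term-by-term (or equivalently evaluating the antiderivative F(x) = 3*x^5/5 - x^4/2 + 3*x^3 - 3*x^2 at the endpoints):
  F(1) − F(−1) = 1/10 − (-71/10) = 36/5.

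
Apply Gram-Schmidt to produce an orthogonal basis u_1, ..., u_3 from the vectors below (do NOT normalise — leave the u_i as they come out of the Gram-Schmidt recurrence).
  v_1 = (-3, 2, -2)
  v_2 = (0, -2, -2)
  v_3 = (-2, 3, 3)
Orthogonal basis:
  u_1 = (-3, 2, -2)
  u_2 = (0, -2, -2)
  u_3 = (-16/17, -12/17, 12/17)

Apply the Gram-Schmidt recurrence
  u_1 = v_1
  u_i = v_i − Σ_{j<i} ((v_i · u_j) / (u_j · u_j)) · u_j.

Step by step this gives:
  u_1 = (-3, 2, -2)
  u_2 = (0, -2, -2)
  u_3 = (-16/17, -12/17, 12/17)

Orthogonality check:
  u_2 · u_1 = 0 (should be 0)
  u_3 · u_1 = 0 (should be 0)
  u_3 · u_2 = 0 (should be 0)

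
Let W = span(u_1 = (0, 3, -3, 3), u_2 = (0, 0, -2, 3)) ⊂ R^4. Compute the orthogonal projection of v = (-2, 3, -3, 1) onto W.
proj_W(v) = (0, 23/7, -15/7, 11/7)

Set up U = [u_1 | ... | u_2] ∈ R^(4×2). The projector onto W = col(U) is P = U (U^T U)^(-1) U^T.
Compute U^T U =
  [27, 15]
  [15, 13],
and U^T v = (21, 9).
Solve U^T U · c = U^T v for the coefficients: c = (23/21, -4/7). The projection is proj_W(v) = U c.
Check: (v - proj_W(v)) · u_1 = 0  (should be 0).
Check: (v - proj_W(v)) · u_2 = 0  (should be 0).
Result: proj_W(v) = (0, 23/7, -15/7, 11/7).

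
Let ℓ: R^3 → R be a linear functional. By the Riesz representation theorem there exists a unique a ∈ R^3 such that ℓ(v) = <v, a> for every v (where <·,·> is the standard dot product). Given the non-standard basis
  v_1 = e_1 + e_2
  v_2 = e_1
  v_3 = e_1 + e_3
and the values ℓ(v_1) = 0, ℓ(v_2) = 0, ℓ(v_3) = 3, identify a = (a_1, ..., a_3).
a = (0, 0, 3)

Write a = (a_1, ..., a_3) in the standard basis. For each basis vector v_i, ℓ(v_i) = <v_i, a> is a linear equation in the a_j's. Collect the n equations into a matrix system V a = ℓ, where row i of V is v_i (expressed in the standard basis). Since V is invertible (lower-triangular with 1s on the diagonal, up to permutation), solve by back-substitution:
  V =
[[1, 1, 0],
 [1, 0, 0],
 [1, 0, 1]]
  V a = (0, 0, 3)
Solving gives a = (0, 0, 3).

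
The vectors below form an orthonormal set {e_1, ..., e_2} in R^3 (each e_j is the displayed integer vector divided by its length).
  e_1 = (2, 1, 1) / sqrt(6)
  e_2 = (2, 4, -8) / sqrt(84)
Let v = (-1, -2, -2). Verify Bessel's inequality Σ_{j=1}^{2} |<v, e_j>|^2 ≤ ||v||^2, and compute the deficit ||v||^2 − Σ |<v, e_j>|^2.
Σ |<v, e_j>|^2 = 45/7; ||v||^2 = 9; deficit = 18/7

Write each e_j = u_j / sqrt(<u_j, u_j>) where u_j is the displayed integer vector. Then <v, e_j> = <v, u_j> / sqrt(<u_j, u_j>), so |<v, e_j>|^2 = <v, u_j>^2 / <u_j, u_j>.
Coefficients: <v, e_1> = -6/sqrt(6), <v, e_2> = 6/sqrt(84).
Square and sum: Σ |<v, e_j>|^2 = 45/7.
Compute ||v||^2 = v·v = 9.
Deficit = 9 − 45/7 = 18/7 ≥ 0, confirming Bessel's inequality. (The deficit equals ||v − Σ <v,e_j> e_j||^2, the squared distance from v to span{e_j}.)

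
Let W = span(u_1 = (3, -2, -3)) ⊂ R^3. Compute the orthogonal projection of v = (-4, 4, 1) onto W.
proj_W(v) = (-69/22, 23/11, 69/22)

Set up U = [u_1 | ... | u_1] ∈ R^(3×1). The projector onto W = col(U) is P = U (U^T U)^(-1) U^T.
Compute U^T U =
  [22],
and U^T v = (-23).
Solve U^T U · c = U^T v for the coefficients: c = (-23/22). The projection is proj_W(v) = U c.
Check: (v - proj_W(v)) · u_1 = 0  (should be 0).
Result: proj_W(v) = (-69/22, 23/11, 69/22).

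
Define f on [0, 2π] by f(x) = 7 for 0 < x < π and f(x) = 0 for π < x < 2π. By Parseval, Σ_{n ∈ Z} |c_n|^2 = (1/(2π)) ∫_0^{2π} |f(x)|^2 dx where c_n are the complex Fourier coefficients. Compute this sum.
Σ |c_n|^2 = 49/2

Parseval equates the L^2 energy of f (normalised by 1/(2π)) with the ℓ^2 sum of its Fourier coefficients: (1/(2π)) ∫_0^{2π} |f|^2 = Σ |c_n|^2.
Compute the left side: (1/(2π)) [∫_0^π 7^2 dx + ∫_π^{2π} 0^2 dx] = (1/(2π)) · (49π + 0π) = (49 + 0)/2 = 49/2.
So Σ_{n ∈ Z} |c_n|^2 = 49/2.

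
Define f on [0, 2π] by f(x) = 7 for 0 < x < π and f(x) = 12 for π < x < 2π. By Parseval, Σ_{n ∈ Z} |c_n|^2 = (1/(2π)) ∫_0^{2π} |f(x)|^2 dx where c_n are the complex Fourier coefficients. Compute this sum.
Σ |c_n|^2 = 193/2

Parseval equates the L^2 energy of f (normalised by 1/(2π)) with the ℓ^2 sum of its Fourier coefficients: (1/(2π)) ∫_0^{2π} |f|^2 = Σ |c_n|^2.
Compute the left side: (1/(2π)) [∫_0^π 7^2 dx + ∫_π^{2π} 12^2 dx] = (1/(2π)) · (49π + 144π) = (49 + 144)/2 = 193/2.
So Σ_{n ∈ Z} |c_n|^2 = 193/2.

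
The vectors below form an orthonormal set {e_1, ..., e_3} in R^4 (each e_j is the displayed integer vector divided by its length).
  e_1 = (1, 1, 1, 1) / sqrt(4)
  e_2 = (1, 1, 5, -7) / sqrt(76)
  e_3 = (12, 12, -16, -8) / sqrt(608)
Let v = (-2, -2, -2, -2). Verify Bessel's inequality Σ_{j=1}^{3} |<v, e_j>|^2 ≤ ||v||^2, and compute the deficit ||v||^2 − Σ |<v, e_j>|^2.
Σ |<v, e_j>|^2 = 16; ||v||^2 = 16; deficit = 0

Write each e_j = u_j / sqrt(<u_j, u_j>) where u_j is the displayed integer vector. Then <v, e_j> = <v, u_j> / sqrt(<u_j, u_j>), so |<v, e_j>|^2 = <v, u_j>^2 / <u_j, u_j>.
Coefficients: <v, e_1> = -8/sqrt(4), <v, e_2> = 0/sqrt(76), <v, e_3> = 0/sqrt(608).
Square and sum: Σ |<v, e_j>|^2 = 16.
Compute ||v||^2 = v·v = 16.
Deficit = 16 − 16 = 0 ≥ 0, confirming Bessel's inequality. (The deficit equals ||v − Σ <v,e_j> e_j||^2, the squared distance from v to span{e_j}.)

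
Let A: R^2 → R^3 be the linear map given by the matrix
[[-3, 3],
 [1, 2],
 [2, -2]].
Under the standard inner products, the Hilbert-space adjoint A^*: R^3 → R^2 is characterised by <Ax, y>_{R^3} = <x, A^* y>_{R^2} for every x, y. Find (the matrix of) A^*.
A^* = A^T =
[[-3, 1, 2],
 [3, 2, -2]]

For real matrices with standard dot products, the defining identity <Ax, y> = <x, A^* y> gives (Ax)^T y = x^T (A^*) y, i.e. x^T A^T y = x^T (A^*) y. Since this holds for all x, y, we must have A^* = A^T. Therefore
A^* =
[[-3, 1, 2],
 [3, 2, -2]].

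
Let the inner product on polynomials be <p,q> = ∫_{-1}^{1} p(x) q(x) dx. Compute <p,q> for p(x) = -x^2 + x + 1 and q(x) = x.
<p,q> = 2/3

Expand the product: p(x)·q(x) = -x^3 + x^2 + x.
∫_{-1}^{1} of each monomial x^k gives [2/(k+1) if k even, 0 if k odd]. Integrating term-by-term (or equivalently evaluating the antiderivative F(x) = -x^4/4 + x^3/3 + x^2/2 at the endpoints):
  F(1) − F(−1) = 7/12 − (-1/12) = 2/3.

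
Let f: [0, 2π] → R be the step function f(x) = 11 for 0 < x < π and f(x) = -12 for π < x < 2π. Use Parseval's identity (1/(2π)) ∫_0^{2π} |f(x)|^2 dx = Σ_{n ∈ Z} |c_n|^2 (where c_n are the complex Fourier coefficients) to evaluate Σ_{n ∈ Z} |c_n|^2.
Σ |c_n|^2 = 265/2

Parseval equates the L^2 energy of f (normalised by 1/(2π)) with the ℓ^2 sum of its Fourier coefficients: (1/(2π)) ∫_0^{2π} |f|^2 = Σ |c_n|^2.
Compute the left side: (1/(2π)) [∫_0^π 11^2 dx + ∫_π^{2π} (-12)^2 dx] = (1/(2π)) · (121π + 144π) = (121 + 144)/2 = 265/2.
So Σ_{n ∈ Z} |c_n|^2 = 265/2.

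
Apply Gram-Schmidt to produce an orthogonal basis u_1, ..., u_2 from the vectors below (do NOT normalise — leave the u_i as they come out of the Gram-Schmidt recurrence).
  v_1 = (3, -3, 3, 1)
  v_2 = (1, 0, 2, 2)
Orthogonal basis:
  u_1 = (3, -3, 3, 1)
  u_2 = (-5/28, 33/28, 23/28, 45/28)

Apply the Gram-Schmidt recurrence
  u_1 = v_1
  u_i = v_i − Σ_{j<i} ((v_i · u_j) / (u_j · u_j)) · u_j.

Step by step this gives:
  u_1 = (3, -3, 3, 1)
  u_2 = (-5/28, 33/28, 23/28, 45/28)

Orthogonality check:
  u_2 · u_1 = 0 (should be 0)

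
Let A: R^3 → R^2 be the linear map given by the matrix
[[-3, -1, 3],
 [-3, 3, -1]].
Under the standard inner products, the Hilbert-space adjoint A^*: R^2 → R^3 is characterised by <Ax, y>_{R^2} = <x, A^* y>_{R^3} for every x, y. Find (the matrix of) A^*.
A^* = A^T =
[[-3, -3],
 [-1, 3],
 [3, -1]]

For real matrices with standard dot products, the defining identity <Ax, y> = <x, A^* y> gives (Ax)^T y = x^T (A^*) y, i.e. x^T A^T y = x^T (A^*) y. Since this holds for all x, y, we must have A^* = A^T. Therefore
A^* =
[[-3, -3],
 [-1, 3],
 [3, -1]].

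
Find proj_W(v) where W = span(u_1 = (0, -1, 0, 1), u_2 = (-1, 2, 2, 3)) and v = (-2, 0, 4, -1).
proj_W(v) = (-3/7, 11/7, 6/7, 4/7)

Set up U = [u_1 | ... | u_2] ∈ R^(4×2). The projector onto W = col(U) is P = U (U^T U)^(-1) U^T.
Compute U^T U =
  [2, 1]
  [1, 18],
and U^T v = (-1, 7).
Solve U^T U · c = U^T v for the coefficients: c = (-5/7, 3/7). The projection is proj_W(v) = U c.
Check: (v - proj_W(v)) · u_1 = 0  (should be 0).
Check: (v - proj_W(v)) · u_2 = 0  (should be 0).
Result: proj_W(v) = (-3/7, 11/7, 6/7, 4/7).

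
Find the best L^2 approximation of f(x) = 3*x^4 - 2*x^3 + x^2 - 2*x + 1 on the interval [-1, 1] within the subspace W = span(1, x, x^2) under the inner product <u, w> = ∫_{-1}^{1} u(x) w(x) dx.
g(x) = 25*x^2/7 - 16*x/5 + 26/35

The best approximation g ∈ W is the orthogonal projection of f onto W. Writing g = a_0 + a_1 x + a_2 x^2, the coefficients solve the normal equations G · a = b where
  G_{ij} = <φ_i, φ_j> and b_i = <f, φ_i>, with φ_0 = 1, φ_1 = x, φ_2 = x^2.
G =
  [2, 0, 2/3]
  [0, 2/3, 0]
  [2/3, 0, 2/5],
b = (58/15, -32/15, 202/105).
Solving gives a_0 = 26/35, a_1 = -16/5, a_2 = 25/7, so
  g(x) = 25*x^2/7 - 16*x/5 + 26/35.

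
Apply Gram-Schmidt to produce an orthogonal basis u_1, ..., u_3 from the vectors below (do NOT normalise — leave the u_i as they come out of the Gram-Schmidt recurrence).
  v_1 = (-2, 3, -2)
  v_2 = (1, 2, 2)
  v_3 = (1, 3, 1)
Orthogonal basis:
  u_1 = (-2, 3, -2)
  u_2 = (1, 2, 2)
  u_3 = (10/17, 2/17, -7/17)

Apply the Gram-Schmidt recurrence
  u_1 = v_1
  u_i = v_i − Σ_{j<i} ((v_i · u_j) / (u_j · u_j)) · u_j.

Step by step this gives:
  u_1 = (-2, 3, -2)
  u_2 = (1, 2, 2)
  u_3 = (10/17, 2/17, -7/17)

Orthogonality check:
  u_2 · u_1 = 0 (should be 0)
  u_3 · u_1 = 0 (should be 0)
  u_3 · u_2 = 0 (should be 0)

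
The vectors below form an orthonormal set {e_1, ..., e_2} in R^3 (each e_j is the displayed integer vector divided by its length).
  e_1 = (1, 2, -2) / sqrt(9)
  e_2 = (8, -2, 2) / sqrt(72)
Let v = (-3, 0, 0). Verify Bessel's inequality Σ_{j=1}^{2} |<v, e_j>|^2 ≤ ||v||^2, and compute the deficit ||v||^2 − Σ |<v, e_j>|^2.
Σ |<v, e_j>|^2 = 9; ||v||^2 = 9; deficit = 0

Write each e_j = u_j / sqrt(<u_j, u_j>) where u_j is the displayed integer vector. Then <v, e_j> = <v, u_j> / sqrt(<u_j, u_j>), so |<v, e_j>|^2 = <v, u_j>^2 / <u_j, u_j>.
Coefficients: <v, e_1> = -3/sqrt(9), <v, e_2> = -24/sqrt(72).
Square and sum: Σ |<v, e_j>|^2 = 9.
Compute ||v||^2 = v·v = 9.
Deficit = 9 − 9 = 0 ≥ 0, confirming Bessel's inequality. (The deficit equals ||v − Σ <v,e_j> e_j||^2, the squared distance from v to span{e_j}.)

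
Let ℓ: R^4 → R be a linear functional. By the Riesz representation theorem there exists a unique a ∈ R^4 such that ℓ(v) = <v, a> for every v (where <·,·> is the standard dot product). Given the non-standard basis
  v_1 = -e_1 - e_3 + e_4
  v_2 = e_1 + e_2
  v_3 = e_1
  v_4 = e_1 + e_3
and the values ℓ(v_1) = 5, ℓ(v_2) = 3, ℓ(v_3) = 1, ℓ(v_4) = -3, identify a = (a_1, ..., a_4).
a = (1, 2, -4, 2)

Write a = (a_1, ..., a_4) in the standard basis. For each basis vector v_i, ℓ(v_i) = <v_i, a> is a linear equation in the a_j's. Collect the n equations into a matrix system V a = ℓ, where row i of V is v_i (expressed in the standard basis). Since V is invertible (lower-triangular with 1s on the diagonal, up to permutation), solve by back-substitution:
  V =
[[-1, 0, -1, 1],
 [1, 1, 0, 0],
 [1, 0, 0, 0],
 [1, 0, 1, 0]]
  V a = (5, 3, 1, -3)
Solving gives a = (1, 2, -4, 2).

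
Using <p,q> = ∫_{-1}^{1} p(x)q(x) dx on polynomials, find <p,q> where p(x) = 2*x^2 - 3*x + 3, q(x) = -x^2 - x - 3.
<p,q> = -114/5

Expand the product: p(x)·q(x) = -2*x^4 + x^3 - 6*x^2 + 6*x - 9.
∫_{-1}^{1} of each monomial x^k gives [2/(k+1) if k even, 0 if k odd]. Integrating term-by-term (or equivalently evaluating the antiderivative F(x) = -2*x^5/5 + x^4/4 - 2*x^3 + 3*x^2 - 9*x at the endpoints):
  F(1) − F(−1) = -163/20 − (293/20) = -114/5.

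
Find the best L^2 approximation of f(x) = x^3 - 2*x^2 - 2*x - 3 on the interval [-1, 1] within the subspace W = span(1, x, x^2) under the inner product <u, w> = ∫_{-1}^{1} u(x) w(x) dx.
g(x) = -2*x^2 - 7*x/5 - 3

The best approximation g ∈ W is the orthogonal projection of f onto W. Writing g = a_0 + a_1 x + a_2 x^2, the coefficients solve the normal equations G · a = b where
  G_{ij} = <φ_i, φ_j> and b_i = <f, φ_i>, with φ_0 = 1, φ_1 = x, φ_2 = x^2.
G =
  [2, 0, 2/3]
  [0, 2/3, 0]
  [2/3, 0, 2/5],
b = (-22/3, -14/15, -14/5).
Solving gives a_0 = -3, a_1 = -7/5, a_2 = -2, so
  g(x) = -2*x^2 - 7*x/5 - 3.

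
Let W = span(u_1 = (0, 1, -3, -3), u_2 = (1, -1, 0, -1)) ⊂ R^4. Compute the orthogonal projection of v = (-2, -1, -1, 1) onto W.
proj_W(v) = (-36/53, 37/53, -3/53, 33/53)

Set up U = [u_1 | ... | u_2] ∈ R^(4×2). The projector onto W = col(U) is P = U (U^T U)^(-1) U^T.
Compute U^T U =
  [19, 2]
  [2, 3],
and U^T v = (-1, -2).
Solve U^T U · c = U^T v for the coefficients: c = (1/53, -36/53). The projection is proj_W(v) = U c.
Check: (v - proj_W(v)) · u_1 = 0  (should be 0).
Check: (v - proj_W(v)) · u_2 = 0  (should be 0).
Result: proj_W(v) = (-36/53, 37/53, -3/53, 33/53).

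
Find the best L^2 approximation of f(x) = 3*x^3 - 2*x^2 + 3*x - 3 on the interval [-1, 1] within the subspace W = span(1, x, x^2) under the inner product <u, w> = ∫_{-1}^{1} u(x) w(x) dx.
g(x) = -2*x^2 + 24*x/5 - 3

The best approximation g ∈ W is the orthogonal projection of f onto W. Writing g = a_0 + a_1 x + a_2 x^2, the coefficients solve the normal equations G · a = b where
  G_{ij} = <φ_i, φ_j> and b_i = <f, φ_i>, with φ_0 = 1, φ_1 = x, φ_2 = x^2.
G =
  [2, 0, 2/3]
  [0, 2/3, 0]
  [2/3, 0, 2/5],
b = (-22/3, 16/5, -14/5).
Solving gives a_0 = -3, a_1 = 24/5, a_2 = -2, so
  g(x) = -2*x^2 + 24*x/5 - 3.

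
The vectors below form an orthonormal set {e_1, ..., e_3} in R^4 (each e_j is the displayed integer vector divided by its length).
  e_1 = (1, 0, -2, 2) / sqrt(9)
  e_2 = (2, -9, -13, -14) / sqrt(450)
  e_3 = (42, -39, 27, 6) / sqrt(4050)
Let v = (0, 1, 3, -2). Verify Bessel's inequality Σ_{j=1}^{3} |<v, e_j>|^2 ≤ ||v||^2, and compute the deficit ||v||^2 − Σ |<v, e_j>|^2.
Σ |<v, e_j>|^2 = 110/9; ||v||^2 = 14; deficit = 16/9

Write each e_j = u_j / sqrt(<u_j, u_j>) where u_j is the displayed integer vector. Then <v, e_j> = <v, u_j> / sqrt(<u_j, u_j>), so |<v, e_j>|^2 = <v, u_j>^2 / <u_j, u_j>.
Coefficients: <v, e_1> = -10/sqrt(9), <v, e_2> = -20/sqrt(450), <v, e_3> = 30/sqrt(4050).
Square and sum: Σ |<v, e_j>|^2 = 110/9.
Compute ||v||^2 = v·v = 14.
Deficit = 14 − 110/9 = 16/9 ≥ 0, confirming Bessel's inequality. (The deficit equals ||v − Σ <v,e_j> e_j||^2, the squared distance from v to span{e_j}.)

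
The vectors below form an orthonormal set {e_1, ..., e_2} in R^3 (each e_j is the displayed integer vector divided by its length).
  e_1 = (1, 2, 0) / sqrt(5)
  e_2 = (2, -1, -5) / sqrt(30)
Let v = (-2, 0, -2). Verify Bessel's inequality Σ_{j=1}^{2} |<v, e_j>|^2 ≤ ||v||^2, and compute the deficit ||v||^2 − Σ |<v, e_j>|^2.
Σ |<v, e_j>|^2 = 2; ||v||^2 = 8; deficit = 6

Write each e_j = u_j / sqrt(<u_j, u_j>) where u_j is the displayed integer vector. Then <v, e_j> = <v, u_j> / sqrt(<u_j, u_j>), so |<v, e_j>|^2 = <v, u_j>^2 / <u_j, u_j>.
Coefficients: <v, e_1> = -2/sqrt(5), <v, e_2> = 6/sqrt(30).
Square and sum: Σ |<v, e_j>|^2 = 2.
Compute ||v||^2 = v·v = 8.
Deficit = 8 − 2 = 6 ≥ 0, confirming Bessel's inequality. (The deficit equals ||v − Σ <v,e_j> e_j||^2, the squared distance from v to span{e_j}.)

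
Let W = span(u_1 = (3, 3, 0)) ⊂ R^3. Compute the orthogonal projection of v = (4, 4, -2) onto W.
proj_W(v) = (4, 4, 0)

Set up U = [u_1 | ... | u_1] ∈ R^(3×1). The projector onto W = col(U) is P = U (U^T U)^(-1) U^T.
Compute U^T U =
  [18],
and U^T v = (24).
Solve U^T U · c = U^T v for the coefficients: c = (4/3). The projection is proj_W(v) = U c.
Check: (v - proj_W(v)) · u_1 = 0  (should be 0).
Result: proj_W(v) = (4, 4, 0).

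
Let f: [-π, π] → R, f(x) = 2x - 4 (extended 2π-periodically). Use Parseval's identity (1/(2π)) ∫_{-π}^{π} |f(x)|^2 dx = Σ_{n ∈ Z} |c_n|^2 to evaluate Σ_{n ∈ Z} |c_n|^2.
Σ |c_n|^2 = 4π^2/3 + 16

Expand and integrate term by term over [-π, π]:
  ∫ (2x)^2 dx = 4·(2π^3/3); ∫ 2·2·(-4)·x dx = 0 (odd integrand); ∫ (-4)^2 dx = 16·2π.
So (1/(2π)) ∫_{-π}^{π} (2x - 4)^2 dx = 4π^2/3 + 16 = 4π^2/3 + 16.
Parseval ⇒ Σ |c_n|^2 = 4π^2/3 + 16.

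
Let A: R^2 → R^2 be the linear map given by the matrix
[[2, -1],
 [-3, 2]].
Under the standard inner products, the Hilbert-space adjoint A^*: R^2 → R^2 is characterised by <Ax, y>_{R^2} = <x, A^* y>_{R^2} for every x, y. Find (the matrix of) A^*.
A^* = A^T =
[[2, -3],
 [-1, 2]]

For real matrices with standard dot products, the defining identity <Ax, y> = <x, A^* y> gives (Ax)^T y = x^T (A^*) y, i.e. x^T A^T y = x^T (A^*) y. Since this holds for all x, y, we must have A^* = A^T. Therefore
A^* =
[[2, -3],
 [-1, 2]].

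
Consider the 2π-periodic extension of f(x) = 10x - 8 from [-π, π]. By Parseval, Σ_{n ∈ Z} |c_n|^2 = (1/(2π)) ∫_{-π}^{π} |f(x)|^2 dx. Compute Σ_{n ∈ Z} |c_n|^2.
Σ |c_n|^2 = 100π^2/3 + 64

Expand and integrate term by term over [-π, π]:
  ∫ (10x)^2 dx = 100·(2π^3/3); ∫ 2·10·(-8)·x dx = 0 (odd integrand); ∫ (-8)^2 dx = 64·2π.
So (1/(2π)) ∫_{-π}^{π} (10x - 8)^2 dx = 100π^2/3 + 64 = 100π^2/3 + 64.
Parseval ⇒ Σ |c_n|^2 = 100π^2/3 + 64.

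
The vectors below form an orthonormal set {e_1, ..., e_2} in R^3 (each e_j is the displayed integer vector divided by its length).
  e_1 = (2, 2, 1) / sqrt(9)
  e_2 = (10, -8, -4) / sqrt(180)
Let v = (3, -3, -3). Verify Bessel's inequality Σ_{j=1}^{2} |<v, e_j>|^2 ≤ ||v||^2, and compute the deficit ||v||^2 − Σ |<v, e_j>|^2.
Σ |<v, e_j>|^2 = 126/5; ||v||^2 = 27; deficit = 9/5

Write each e_j = u_j / sqrt(<u_j, u_j>) where u_j is the displayed integer vector. Then <v, e_j> = <v, u_j> / sqrt(<u_j, u_j>), so |<v, e_j>|^2 = <v, u_j>^2 / <u_j, u_j>.
Coefficients: <v, e_1> = -3/sqrt(9), <v, e_2> = 66/sqrt(180).
Square and sum: Σ |<v, e_j>|^2 = 126/5.
Compute ||v||^2 = v·v = 27.
Deficit = 27 − 126/5 = 9/5 ≥ 0, confirming Bessel's inequality. (The deficit equals ||v − Σ <v,e_j> e_j||^2, the squared distance from v to span{e_j}.)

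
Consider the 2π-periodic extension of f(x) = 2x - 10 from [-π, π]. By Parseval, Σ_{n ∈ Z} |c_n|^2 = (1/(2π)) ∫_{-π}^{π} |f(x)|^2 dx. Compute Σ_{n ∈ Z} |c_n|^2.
Σ |c_n|^2 = 4π^2/3 + 100

Expand and integrate term by term over [-π, π]:
  ∫ (2x)^2 dx = 4·(2π^3/3); ∫ 2·2·(-10)·x dx = 0 (odd integrand); ∫ (-10)^2 dx = 100·2π.
So (1/(2π)) ∫_{-π}^{π} (2x - 10)^2 dx = 4π^2/3 + 100 = 4π^2/3 + 100.
Parseval ⇒ Σ |c_n|^2 = 4π^2/3 + 100.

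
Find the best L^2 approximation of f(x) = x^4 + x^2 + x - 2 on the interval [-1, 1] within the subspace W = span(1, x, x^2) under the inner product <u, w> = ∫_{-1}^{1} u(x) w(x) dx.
g(x) = 13*x^2/7 + x - 73/35

The best approximation g ∈ W is the orthogonal projection of f onto W. Writing g = a_0 + a_1 x + a_2 x^2, the coefficients solve the normal equations G · a = b where
  G_{ij} = <φ_i, φ_j> and b_i = <f, φ_i>, with φ_0 = 1, φ_1 = x, φ_2 = x^2.
G =
  [2, 0, 2/3]
  [0, 2/3, 0]
  [2/3, 0, 2/5],
b = (-44/15, 2/3, -68/105).
Solving gives a_0 = -73/35, a_1 = 1, a_2 = 13/7, so
  g(x) = 13*x^2/7 + x - 73/35.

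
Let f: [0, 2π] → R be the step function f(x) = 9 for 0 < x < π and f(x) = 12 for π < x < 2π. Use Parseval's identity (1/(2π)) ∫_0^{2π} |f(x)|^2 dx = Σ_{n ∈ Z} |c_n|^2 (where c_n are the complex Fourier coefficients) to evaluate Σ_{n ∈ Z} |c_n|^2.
Σ |c_n|^2 = 225/2

Parseval equates the L^2 energy of f (normalised by 1/(2π)) with the ℓ^2 sum of its Fourier coefficients: (1/(2π)) ∫_0^{2π} |f|^2 = Σ |c_n|^2.
Compute the left side: (1/(2π)) [∫_0^π 9^2 dx + ∫_π^{2π} 12^2 dx] = (1/(2π)) · (81π + 144π) = (81 + 144)/2 = 225/2.
So Σ_{n ∈ Z} |c_n|^2 = 225/2.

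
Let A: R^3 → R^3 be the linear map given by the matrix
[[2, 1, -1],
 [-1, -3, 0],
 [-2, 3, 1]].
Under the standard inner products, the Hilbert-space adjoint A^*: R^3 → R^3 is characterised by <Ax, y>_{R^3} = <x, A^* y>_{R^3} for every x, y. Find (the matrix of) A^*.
A^* = A^T =
[[2, -1, -2],
 [1, -3, 3],
 [-1, 0, 1]]

For real matrices with standard dot products, the defining identity <Ax, y> = <x, A^* y> gives (Ax)^T y = x^T (A^*) y, i.e. x^T A^T y = x^T (A^*) y. Since this holds for all x, y, we must have A^* = A^T. Therefore
A^* =
[[2, -1, -2],
 [1, -3, 3],
 [-1, 0, 1]].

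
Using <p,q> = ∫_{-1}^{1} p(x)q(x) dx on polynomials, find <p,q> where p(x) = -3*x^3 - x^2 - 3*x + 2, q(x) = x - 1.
<p,q> = -98/15

Expand the product: p(x)·q(x) = -3*x^4 + 2*x^3 - 2*x^2 + 5*x - 2.
∫_{-1}^{1} of each monomial x^k gives [2/(k+1) if k even, 0 if k odd]. Integrating term-by-term (or equivalently evaluating the antiderivative F(x) = -3*x^5/5 + x^4/2 - 2*x^3/3 + 5*x^2/2 - 2*x at the endpoints):
  F(1) − F(−1) = -4/15 − (94/15) = -98/15.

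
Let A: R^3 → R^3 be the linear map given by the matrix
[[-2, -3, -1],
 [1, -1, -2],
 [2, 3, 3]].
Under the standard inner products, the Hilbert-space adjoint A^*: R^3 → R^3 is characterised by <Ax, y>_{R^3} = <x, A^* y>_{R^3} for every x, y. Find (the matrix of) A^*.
A^* = A^T =
[[-2, 1, 2],
 [-3, -1, 3],
 [-1, -2, 3]]

For real matrices with standard dot products, the defining identity <Ax, y> = <x, A^* y> gives (Ax)^T y = x^T (A^*) y, i.e. x^T A^T y = x^T (A^*) y. Since this holds for all x, y, we must have A^* = A^T. Therefore
A^* =
[[-2, 1, 2],
 [-3, -1, 3],
 [-1, -2, 3]].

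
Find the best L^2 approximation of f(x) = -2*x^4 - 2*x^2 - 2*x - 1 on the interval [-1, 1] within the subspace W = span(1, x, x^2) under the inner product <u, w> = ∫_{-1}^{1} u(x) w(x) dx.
g(x) = -26*x^2/7 - 2*x - 29/35

The best approximation g ∈ W is the orthogonal projection of f onto W. Writing g = a_0 + a_1 x + a_2 x^2, the coefficients solve the normal equations G · a = b where
  G_{ij} = <φ_i, φ_j> and b_i = <f, φ_i>, with φ_0 = 1, φ_1 = x, φ_2 = x^2.
G =
  [2, 0, 2/3]
  [0, 2/3, 0]
  [2/3, 0, 2/5],
b = (-62/15, -4/3, -214/105).
Solving gives a_0 = -29/35, a_1 = -2, a_2 = -26/7, so
  g(x) = -26*x^2/7 - 2*x - 29/35.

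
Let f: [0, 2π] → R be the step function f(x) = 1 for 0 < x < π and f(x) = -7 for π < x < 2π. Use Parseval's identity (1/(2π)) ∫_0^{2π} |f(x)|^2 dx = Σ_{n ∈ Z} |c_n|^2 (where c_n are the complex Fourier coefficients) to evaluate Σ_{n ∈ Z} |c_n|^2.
Σ |c_n|^2 = 25

Parseval equates the L^2 energy of f (normalised by 1/(2π)) with the ℓ^2 sum of its Fourier coefficients: (1/(2π)) ∫_0^{2π} |f|^2 = Σ |c_n|^2.
Compute the left side: (1/(2π)) [∫_0^π 1^2 dx + ∫_π^{2π} (-7)^2 dx] = (1/(2π)) · (1π + 49π) = (1 + 49)/2 = 25.
So Σ_{n ∈ Z} |c_n|^2 = 25.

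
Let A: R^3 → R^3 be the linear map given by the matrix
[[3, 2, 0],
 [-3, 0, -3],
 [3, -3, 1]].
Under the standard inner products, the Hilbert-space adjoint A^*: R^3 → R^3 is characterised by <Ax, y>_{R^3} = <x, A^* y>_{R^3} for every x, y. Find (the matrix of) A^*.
A^* = A^T =
[[3, -3, 3],
 [2, 0, -3],
 [0, -3, 1]]

For real matrices with standard dot products, the defining identity <Ax, y> = <x, A^* y> gives (Ax)^T y = x^T (A^*) y, i.e. x^T A^T y = x^T (A^*) y. Since this holds for all x, y, we must have A^* = A^T. Therefore
A^* =
[[3, -3, 3],
 [2, 0, -3],
 [0, -3, 1]].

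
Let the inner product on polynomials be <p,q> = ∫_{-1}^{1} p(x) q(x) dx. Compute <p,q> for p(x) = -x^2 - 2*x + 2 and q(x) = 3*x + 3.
<p,q> = 6

Expand the product: p(x)·q(x) = -3*x^3 - 9*x^2 + 6.
∫_{-1}^{1} of each monomial x^k gives [2/(k+1) if k even, 0 if k odd]. Integrating term-by-term (or equivalently evaluating the antiderivative F(x) = -3*x^4/4 - 3*x^3 + 6*x at the endpoints):
  F(1) − F(−1) = 9/4 − (-15/4) = 6.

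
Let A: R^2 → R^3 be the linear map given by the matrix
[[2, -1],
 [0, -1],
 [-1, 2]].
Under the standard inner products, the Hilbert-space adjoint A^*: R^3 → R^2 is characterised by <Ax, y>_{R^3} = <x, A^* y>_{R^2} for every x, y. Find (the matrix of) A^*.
A^* = A^T =
[[2, 0, -1],
 [-1, -1, 2]]

For real matrices with standard dot products, the defining identity <Ax, y> = <x, A^* y> gives (Ax)^T y = x^T (A^*) y, i.e. x^T A^T y = x^T (A^*) y. Since this holds for all x, y, we must have A^* = A^T. Therefore
A^* =
[[2, 0, -1],
 [-1, -1, 2]].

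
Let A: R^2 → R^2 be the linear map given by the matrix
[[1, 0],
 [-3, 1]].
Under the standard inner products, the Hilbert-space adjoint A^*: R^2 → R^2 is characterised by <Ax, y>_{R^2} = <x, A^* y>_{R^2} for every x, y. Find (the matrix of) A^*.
A^* = A^T =
[[1, -3],
 [0, 1]]

For real matrices with standard dot products, the defining identity <Ax, y> = <x, A^* y> gives (Ax)^T y = x^T (A^*) y, i.e. x^T A^T y = x^T (A^*) y. Since this holds for all x, y, we must have A^* = A^T. Therefore
A^* =
[[1, -3],
 [0, 1]].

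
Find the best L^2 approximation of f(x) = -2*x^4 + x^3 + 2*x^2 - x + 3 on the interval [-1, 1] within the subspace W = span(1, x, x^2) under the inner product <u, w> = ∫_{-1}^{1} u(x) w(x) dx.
g(x) = 2*x^2/7 - 2*x/5 + 111/35

The best approximation g ∈ W is the orthogonal projection of f onto W. Writing g = a_0 + a_1 x + a_2 x^2, the coefficients solve the normal equations G · a = b where
  G_{ij} = <φ_i, φ_j> and b_i = <f, φ_i>, with φ_0 = 1, φ_1 = x, φ_2 = x^2.
G =
  [2, 0, 2/3]
  [0, 2/3, 0]
  [2/3, 0, 2/5],
b = (98/15, -4/15, 78/35).
Solving gives a_0 = 111/35, a_1 = -2/5, a_2 = 2/7, so
  g(x) = 2*x^2/7 - 2*x/5 + 111/35.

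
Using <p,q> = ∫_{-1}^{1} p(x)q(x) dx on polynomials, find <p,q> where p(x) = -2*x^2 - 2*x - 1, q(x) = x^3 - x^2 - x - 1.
<p,q> = 16/3

Expand the product: p(x)·q(x) = -2*x^5 + 3*x^3 + 5*x^2 + 3*x + 1.
∫_{-1}^{1} of each monomial x^k gives [2/(k+1) if k even, 0 if k odd]. Integrating term-by-term (or equivalently evaluating the antiderivative F(x) = -x^6/3 + 3*x^4/4 + 5*x^3/3 + 3*x^2/2 + x at the endpoints):
  F(1) − F(−1) = 55/12 − (-3/4) = 16/3.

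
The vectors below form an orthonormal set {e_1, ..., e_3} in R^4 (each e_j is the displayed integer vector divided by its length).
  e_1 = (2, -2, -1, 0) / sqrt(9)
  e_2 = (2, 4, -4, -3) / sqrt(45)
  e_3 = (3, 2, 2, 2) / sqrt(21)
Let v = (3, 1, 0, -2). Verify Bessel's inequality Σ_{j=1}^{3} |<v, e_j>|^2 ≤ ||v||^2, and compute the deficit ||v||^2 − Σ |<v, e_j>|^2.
Σ |<v, e_j>|^2 = 49/5; ||v||^2 = 14; deficit = 21/5

Write each e_j = u_j / sqrt(<u_j, u_j>) where u_j is the displayed integer vector. Then <v, e_j> = <v, u_j> / sqrt(<u_j, u_j>), so |<v, e_j>|^2 = <v, u_j>^2 / <u_j, u_j>.
Coefficients: <v, e_1> = 4/sqrt(9), <v, e_2> = 16/sqrt(45), <v, e_3> = 7/sqrt(21).
Square and sum: Σ |<v, e_j>|^2 = 49/5.
Compute ||v||^2 = v·v = 14.
Deficit = 14 − 49/5 = 21/5 ≥ 0, confirming Bessel's inequality. (The deficit equals ||v − Σ <v,e_j> e_j||^2, the squared distance from v to span{e_j}.)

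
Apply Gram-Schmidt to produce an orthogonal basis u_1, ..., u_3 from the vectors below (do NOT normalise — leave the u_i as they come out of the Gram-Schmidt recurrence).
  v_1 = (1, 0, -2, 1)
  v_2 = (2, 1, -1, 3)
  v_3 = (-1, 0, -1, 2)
Orthogonal basis:
  u_1 = (1, 0, -2, 1)
  u_2 = (5/6, 1, 4/3, 11/6)
  u_3 = (-69/41, -9/41, -12/41, 45/41)

Apply the Gram-Schmidt recurrence
  u_1 = v_1
  u_i = v_i − Σ_{j<i} ((v_i · u_j) / (u_j · u_j)) · u_j.

Step by step this gives:
  u_1 = (1, 0, -2, 1)
  u_2 = (5/6, 1, 4/3, 11/6)
  u_3 = (-69/41, -9/41, -12/41, 45/41)

Orthogonality check:
  u_2 · u_1 = 0 (should be 0)
  u_3 · u_1 = 0 (should be 0)
  u_3 · u_2 = 0 (should be 0)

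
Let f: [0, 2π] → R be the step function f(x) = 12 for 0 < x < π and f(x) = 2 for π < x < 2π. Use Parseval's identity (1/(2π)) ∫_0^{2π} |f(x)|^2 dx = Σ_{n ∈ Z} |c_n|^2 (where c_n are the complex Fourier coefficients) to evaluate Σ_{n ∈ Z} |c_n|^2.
Σ |c_n|^2 = 74

Parseval equates the L^2 energy of f (normalised by 1/(2π)) with the ℓ^2 sum of its Fourier coefficients: (1/(2π)) ∫_0^{2π} |f|^2 = Σ |c_n|^2.
Compute the left side: (1/(2π)) [∫_0^π 12^2 dx + ∫_π^{2π} 2^2 dx] = (1/(2π)) · (144π + 4π) = (144 + 4)/2 = 74.
So Σ_{n ∈ Z} |c_n|^2 = 74.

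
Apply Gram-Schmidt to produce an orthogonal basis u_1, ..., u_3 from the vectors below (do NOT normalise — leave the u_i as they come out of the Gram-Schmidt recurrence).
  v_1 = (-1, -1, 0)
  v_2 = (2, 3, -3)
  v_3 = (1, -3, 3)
Orthogonal basis:
  u_1 = (-1, -1, 0)
  u_2 = (-1/2, 1/2, -3)
  u_3 = (27/19, -27/19, -9/19)

Apply the Gram-Schmidt recurrence
  u_1 = v_1
  u_i = v_i − Σ_{j<i} ((v_i · u_j) / (u_j · u_j)) · u_j.

Step by step this gives:
  u_1 = (-1, -1, 0)
  u_2 = (-1/2, 1/2, -3)
  u_3 = (27/19, -27/19, -9/19)

Orthogonality check:
  u_2 · u_1 = 0 (should be 0)
  u_3 · u_1 = 0 (should be 0)
  u_3 · u_2 = 0 (should be 0)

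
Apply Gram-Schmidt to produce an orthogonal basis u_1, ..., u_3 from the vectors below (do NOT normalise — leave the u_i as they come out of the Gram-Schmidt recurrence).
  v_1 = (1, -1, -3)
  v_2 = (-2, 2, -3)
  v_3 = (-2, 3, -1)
Orthogonal basis:
  u_1 = (1, -1, -3)
  u_2 = (-27/11, 27/11, -18/11)
  u_3 = (1/2, 1/2, 0)

Apply the Gram-Schmidt recurrence
  u_1 = v_1
  u_i = v_i − Σ_{j<i} ((v_i · u_j) / (u_j · u_j)) · u_j.

Step by step this gives:
  u_1 = (1, -1, -3)
  u_2 = (-27/11, 27/11, -18/11)
  u_3 = (1/2, 1/2, 0)

Orthogonality check:
  u_2 · u_1 = 0 (should be 0)
  u_3 · u_1 = 0 (should be 0)
  u_3 · u_2 = 0 (should be 0)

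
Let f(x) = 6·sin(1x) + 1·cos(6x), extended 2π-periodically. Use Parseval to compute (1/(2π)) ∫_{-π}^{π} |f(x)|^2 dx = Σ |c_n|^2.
Σ |c_n|^2 = 37/2

Expand |f|^2 and use orthogonality of {sin(nx), cos(mx)} on [-π, π]:
  ∫_{-π}^{π} sin(nx)^2 dx = π, ∫ cos(mx)^2 dx = π, and cross terms integrate to 0.
So ∫_{-π}^{π} f(x)^2 dx = 6^2 · π + 1^2 · π = (36 + 1)π.
Divide by 2π: (36 + 1)/2 = 37/2.
By Parseval, this equals Σ |c_n|^2.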